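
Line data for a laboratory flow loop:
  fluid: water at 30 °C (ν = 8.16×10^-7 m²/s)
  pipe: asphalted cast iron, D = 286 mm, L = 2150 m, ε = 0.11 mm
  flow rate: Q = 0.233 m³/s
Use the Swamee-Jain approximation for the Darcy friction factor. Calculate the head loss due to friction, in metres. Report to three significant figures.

h_f ≈ 82.3 m

V = 4Q/(πD²) = 4·0.233/(π·0.286²) = 3.627 m/s
Re = VD/ν = 3.627·0.286/8.16×10^-7 = 1.27×10^6 → turbulent
ε/D = 0.11/286 = 3.85×10^-4
Swamee-Jain: f = 0.01633
h_f = f(L/D)V²/(2g) = 0.01633·(2150/0.286)·3.627²/(2·9.81) = 82.32 m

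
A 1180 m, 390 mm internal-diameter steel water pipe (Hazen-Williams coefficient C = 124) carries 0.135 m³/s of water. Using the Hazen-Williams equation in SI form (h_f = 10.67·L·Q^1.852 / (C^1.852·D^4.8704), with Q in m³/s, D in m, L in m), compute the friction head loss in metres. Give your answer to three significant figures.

h_f = 10.67·1180·0.135^1.852 / (124^1.852·0.390^4.8704) = 4.019 m

h_f ≈ 4.02 m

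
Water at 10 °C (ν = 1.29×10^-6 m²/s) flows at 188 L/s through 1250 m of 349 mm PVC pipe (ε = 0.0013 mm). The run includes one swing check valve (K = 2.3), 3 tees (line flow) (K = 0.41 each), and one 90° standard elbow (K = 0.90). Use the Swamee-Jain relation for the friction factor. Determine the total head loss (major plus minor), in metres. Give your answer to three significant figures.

V = 4Q/(πD²) = 1.965 m/s; V²/2g = 0.1968 m
Re = 5.32×10^5, ε/D = 3.72×10^-6 → f = 0.01301 (Swamee-Jain)
Major: h_f = f(L/D)·V²/2g = 0.01301·3582·0.1968 = 9.173 m
Minor: ΣK = 4.43; h_m = ΣK·V²/2g = 0.8720 m
Total H_L = 9.173 + 0.8720 = 10.05 m

H_L ≈ 10.0 m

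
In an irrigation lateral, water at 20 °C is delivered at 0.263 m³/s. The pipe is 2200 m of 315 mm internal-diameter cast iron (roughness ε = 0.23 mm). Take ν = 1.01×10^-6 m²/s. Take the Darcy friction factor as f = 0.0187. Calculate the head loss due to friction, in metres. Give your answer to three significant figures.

V = 4Q/(πD²) = 4·0.263/(π·0.315²) = 3.375 m/s
h_f = f(L/D)V²/(2g) = 0.01870·(2200/0.315)·3.375²/(2·9.81) = 75.81 m

h_f ≈ 75.8 m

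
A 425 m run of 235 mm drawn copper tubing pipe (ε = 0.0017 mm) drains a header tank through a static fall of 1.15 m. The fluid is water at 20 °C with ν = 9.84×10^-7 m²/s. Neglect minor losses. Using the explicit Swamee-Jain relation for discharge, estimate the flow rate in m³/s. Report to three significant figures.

Swamee-Jain (Type II): Q = -0.965·√(gD⁵h_f/L)·ln[ε/(3.7D) + √(3.17ν²L/(gD³h_f))]
√(gD⁵h_f/L) = √(9.81·0.235⁵·1.15/425) = 0.004362
ε/(3.7D) = 1.96×10^-6; √(3.17ν²L/(gD³h_f)) = 9.44×10^-5
Q = -0.965·0.004362·ln(9.635×10^-5) = 0.03892 m³/s
Check: V = 0.897 m/s, Re = 2.14×10^5, f = 0.01539, h_f = 1.14 m ≈ 1.15 m ✓

Q ≈ 0.0389 m³/s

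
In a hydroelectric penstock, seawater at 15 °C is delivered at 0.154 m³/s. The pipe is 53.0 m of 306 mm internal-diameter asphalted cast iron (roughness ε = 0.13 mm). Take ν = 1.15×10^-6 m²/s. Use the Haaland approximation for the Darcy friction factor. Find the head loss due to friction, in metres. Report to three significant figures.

h_f ≈ 0.658 m

V = 4Q/(πD²) = 4·0.154/(π·0.306²) = 2.094 m/s
Re = VD/ν = 2.094·0.306/1.15×10^-6 = 5.57×10^5 → turbulent
ε/D = 0.13/306 = 4.25×10^-4
Haaland: f = 0.01699
h_f = f(L/D)V²/(2g) = 0.01699·(53.0/0.306)·2.094²/(2·9.81) = 0.6578 m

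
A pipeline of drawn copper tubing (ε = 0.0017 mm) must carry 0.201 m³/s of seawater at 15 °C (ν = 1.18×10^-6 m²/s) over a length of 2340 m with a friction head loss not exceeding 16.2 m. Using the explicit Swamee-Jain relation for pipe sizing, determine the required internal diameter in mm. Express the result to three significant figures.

Swamee-Jain (Type III): D = 0.66·[ε^1.25·(LQ²/(gh_f))^4.75 + ν·Q^9.4·(L/(gh_f))^5.2]^0.04
LQ²/(gh_f) = 0.5949; L/(gh_f) = 14.72
Term 1 = ε^1.25·(…)^4.75 = 5.21×10^-9; Term 2 = ν·Q^9.4·(…)^5.2 = 3.94×10^-7
D = 0.66·(5.21×10^-9 + 3.94×10^-7)^0.04 = 0.3661 m = 366 mm
Check: V = 1.91 m/s, Re = 5.92×10^5, f = 0.01279, h_f = 15.2 m ≈ 16.2 m ✓

D ≈ 366 mm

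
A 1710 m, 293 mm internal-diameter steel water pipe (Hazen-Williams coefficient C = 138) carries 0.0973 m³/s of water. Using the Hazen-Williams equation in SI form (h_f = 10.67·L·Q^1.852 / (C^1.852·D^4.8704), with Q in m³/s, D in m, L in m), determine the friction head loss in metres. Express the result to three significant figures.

h_f ≈ 10.5 m

h_f = 10.67·1710·0.0973^1.852 / (138^1.852·0.293^4.8704) = 10.49 m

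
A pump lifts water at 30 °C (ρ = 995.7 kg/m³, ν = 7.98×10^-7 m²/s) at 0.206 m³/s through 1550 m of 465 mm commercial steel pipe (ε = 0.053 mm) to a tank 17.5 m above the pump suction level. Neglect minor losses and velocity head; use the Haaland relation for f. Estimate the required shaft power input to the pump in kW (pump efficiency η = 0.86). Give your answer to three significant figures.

V = 4Q/(πD²) = 1.213 m/s; Re = 7.07×10^5; ε/D = 1.14×10^-4; f = 0.01392
h_f = f(L/D)V²/2g = 3.481 m
Total head H = z + h_f = 17.5 + 3.481 = 20.98 m
P_hyd = ρgQH = 995.7·9.81·0.206·20.98 = 42.22 kW
P_shaft = P_hyd/η = 42.22/0.86 = 49.09 kW

P_shaft ≈ 49.1 kW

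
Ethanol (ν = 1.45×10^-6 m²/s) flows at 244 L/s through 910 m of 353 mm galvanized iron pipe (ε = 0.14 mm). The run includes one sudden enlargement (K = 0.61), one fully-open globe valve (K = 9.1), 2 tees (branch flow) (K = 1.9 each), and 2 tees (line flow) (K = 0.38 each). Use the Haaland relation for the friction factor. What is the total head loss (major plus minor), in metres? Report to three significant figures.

H_L ≈ 18.2 m

V = 4Q/(πD²) = 2.493 m/s; V²/2g = 0.3168 m
Re = 6.07×10^5, ε/D = 3.97×10^-4 → f = 0.01672 (Haaland)
Major: h_f = f(L/D)·V²/2g = 0.01672·2578·0.3168 = 13.66 m
Minor: ΣK = 14.3; h_m = ΣK·V²/2g = 4.521 m
Total H_L = 13.66 + 4.521 = 18.18 m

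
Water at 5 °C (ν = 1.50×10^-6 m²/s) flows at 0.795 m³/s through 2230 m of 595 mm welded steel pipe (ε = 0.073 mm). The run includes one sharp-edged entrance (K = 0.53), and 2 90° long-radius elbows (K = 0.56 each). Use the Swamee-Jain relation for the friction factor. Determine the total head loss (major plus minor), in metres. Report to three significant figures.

H_L ≈ 22.1 m

V = 4Q/(πD²) = 2.859 m/s; V²/2g = 0.4167 m
Re = 1.13×10^6, ε/D = 1.23×10^-4 → f = 0.01370 (Swamee-Jain)
Major: h_f = f(L/D)·V²/2g = 0.01370·3748·0.4167 = 21.40 m
Minor: ΣK = 1.65; h_m = ΣK·V²/2g = 0.6875 m
Total H_L = 21.40 + 0.6875 = 22.09 m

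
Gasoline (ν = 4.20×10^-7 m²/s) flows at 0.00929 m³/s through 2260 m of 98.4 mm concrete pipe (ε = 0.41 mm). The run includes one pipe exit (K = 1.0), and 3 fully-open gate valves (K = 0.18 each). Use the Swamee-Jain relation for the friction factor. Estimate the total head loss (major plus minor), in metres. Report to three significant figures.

V = 4Q/(πD²) = 1.222 m/s; V²/2g = 0.07606 m
Re = 2.86×10^5, ε/D = 0.00417 → f = 0.02928 (Swamee-Jain)
Major: h_f = f(L/D)·V²/2g = 0.02928·22967·0.07606 = 51.15 m
Minor: ΣK = 1.54; h_m = ΣK·V²/2g = 0.1171 m
Total H_L = 51.15 + 0.1171 = 51.27 m

H_L ≈ 51.3 m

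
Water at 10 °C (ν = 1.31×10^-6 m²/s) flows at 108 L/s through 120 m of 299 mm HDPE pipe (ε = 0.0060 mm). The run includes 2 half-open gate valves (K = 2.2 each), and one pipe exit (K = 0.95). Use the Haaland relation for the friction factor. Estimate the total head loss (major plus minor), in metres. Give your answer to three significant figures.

V = 4Q/(πD²) = 1.538 m/s; V²/2g = 0.1206 m
Re = 3.51×10^5, ε/D = 2.01×10^-5 → f = 0.01412 (Haaland)
Major: h_f = f(L/D)·V²/2g = 0.01412·401.3·0.1206 = 0.6831 m
Minor: ΣK = 5.35; h_m = ΣK·V²/2g = 0.6451 m
Total H_L = 0.6831 + 0.6451 = 1.328 m

H_L ≈ 1.33 m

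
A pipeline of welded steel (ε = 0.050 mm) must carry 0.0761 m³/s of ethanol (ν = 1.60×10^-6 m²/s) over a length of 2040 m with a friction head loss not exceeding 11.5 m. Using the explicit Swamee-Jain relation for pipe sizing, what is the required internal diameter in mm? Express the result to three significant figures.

Swamee-Jain (Type III): D = 0.66·[ε^1.25·(LQ²/(gh_f))^4.75 + ν·Q^9.4·(L/(gh_f))^5.2]^0.04
LQ²/(gh_f) = 0.1047; L/(gh_f) = 18.08
Term 1 = ε^1.25·(…)^4.75 = 9.31×10^-11; Term 2 = ν·Q^9.4·(…)^5.2 = 1.69×10^-10
D = 0.66·(9.31×10^-11 + 1.69×10^-10)^0.04 = 0.2731 m = 273 mm
Check: V = 1.30 m/s, Re = 2.22×10^5, f = 0.01678, h_f = 10.8 m ≈ 11.5 m ✓

D ≈ 273 mm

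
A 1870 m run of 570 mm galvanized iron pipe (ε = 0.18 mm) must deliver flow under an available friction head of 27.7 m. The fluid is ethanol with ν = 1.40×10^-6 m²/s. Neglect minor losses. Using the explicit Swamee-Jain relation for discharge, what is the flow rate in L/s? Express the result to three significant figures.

Swamee-Jain (Type II): Q = -0.965·√(gD⁵h_f/L)·ln[ε/(3.7D) + √(3.17ν²L/(gD³h_f))]
√(gD⁵h_f/L) = √(9.81·0.570⁵·27.7/1870) = 0.09351
ε/(3.7D) = 8.53×10^-5; √(3.17ν²L/(gD³h_f)) = 1.52×10^-5
Q = -0.965·0.09351·ln(1.005×10^-4) = 0.8306 m³/s
Check: V = 3.25 m/s, Re = 1.33×10^6, f = 0.01573, h_f = 27.9 m ≈ 27.7 m ✓

Q ≈ 831 L/s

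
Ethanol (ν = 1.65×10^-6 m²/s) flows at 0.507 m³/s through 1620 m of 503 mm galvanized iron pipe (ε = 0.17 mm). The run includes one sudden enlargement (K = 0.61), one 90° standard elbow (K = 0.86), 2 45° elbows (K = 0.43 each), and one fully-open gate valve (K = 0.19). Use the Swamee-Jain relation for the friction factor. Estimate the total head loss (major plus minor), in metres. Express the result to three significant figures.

V = 4Q/(πD²) = 2.551 m/s; V²/2g = 0.3318 m
Re = 7.78×10^5, ε/D = 3.38×10^-4 → f = 0.01626 (Swamee-Jain)
Major: h_f = f(L/D)·V²/2g = 0.01626·3221·0.3318 = 17.38 m
Minor: ΣK = 2.52; h_m = ΣK·V²/2g = 0.8361 m
Total H_L = 17.38 + 0.8361 = 18.21 m

H_L ≈ 18.2 m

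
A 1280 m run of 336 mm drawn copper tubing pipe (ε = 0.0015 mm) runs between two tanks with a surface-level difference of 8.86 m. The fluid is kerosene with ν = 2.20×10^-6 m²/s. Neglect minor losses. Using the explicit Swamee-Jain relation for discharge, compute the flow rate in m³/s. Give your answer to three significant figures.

Swamee-Jain (Type II): Q = -0.965·√(gD⁵h_f/L)·ln[ε/(3.7D) + √(3.17ν²L/(gD³h_f))]
√(gD⁵h_f/L) = √(9.81·0.336⁵·8.86/1280) = 0.01705
ε/(3.7D) = 1.21×10^-6; √(3.17ν²L/(gD³h_f)) = 7.72×10^-5
Q = -0.965·0.01705·ln(7.839×10^-5) = 0.1556 m³/s
Check: V = 1.75 m/s, Re = 2.68×10^5, f = 0.01473, h_f = 8.81 m ≈ 8.86 m ✓

Q ≈ 0.156 m³/s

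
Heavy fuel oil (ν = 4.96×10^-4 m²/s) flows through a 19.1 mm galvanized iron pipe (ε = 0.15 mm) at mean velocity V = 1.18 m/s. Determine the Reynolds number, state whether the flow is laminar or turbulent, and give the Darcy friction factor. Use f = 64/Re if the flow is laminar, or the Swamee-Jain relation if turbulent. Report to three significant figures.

Re = VD/ν = 1.180·0.0191/4.96×10^-4 = 45.4
Re < 2300 → laminar → f = 64/Re = 1.408

Re ≈ 45.4; laminar; f = 64/Re ≈ 1.41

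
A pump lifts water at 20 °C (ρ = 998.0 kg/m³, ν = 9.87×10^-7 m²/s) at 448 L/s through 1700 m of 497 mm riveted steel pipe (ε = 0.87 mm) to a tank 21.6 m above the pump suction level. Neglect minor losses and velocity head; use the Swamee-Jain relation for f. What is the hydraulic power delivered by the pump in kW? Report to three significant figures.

V = 4Q/(πD²) = 2.309 m/s; Re = 1.16×10^6; ε/D = 0.00175; f = 0.02286
h_f = f(L/D)V²/2g = 21.25 m
Total head H = z + h_f = 21.6 + 21.25 = 42.85 m
P_hyd = ρgQH = 998.0·9.81·0.448·42.85 = 188.0 kW

P_hyd ≈ 188 kW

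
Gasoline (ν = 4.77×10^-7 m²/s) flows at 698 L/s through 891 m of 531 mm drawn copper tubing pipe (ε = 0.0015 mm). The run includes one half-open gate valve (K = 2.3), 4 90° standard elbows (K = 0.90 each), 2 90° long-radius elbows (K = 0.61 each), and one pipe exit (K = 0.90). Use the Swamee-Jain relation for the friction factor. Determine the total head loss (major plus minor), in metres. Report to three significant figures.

H_L ≈ 12.3 m

V = 4Q/(πD²) = 3.152 m/s; V²/2g = 0.5064 m
Re = 3.51×10^6, ε/D = 2.82×10^-6 → f = 0.009653 (Swamee-Jain)
Major: h_f = f(L/D)·V²/2g = 0.009653·1678·0.5064 = 8.202 m
Minor: ΣK = 8.02; h_m = ΣK·V²/2g = 4.061 m
Total H_L = 8.202 + 4.061 = 12.26 m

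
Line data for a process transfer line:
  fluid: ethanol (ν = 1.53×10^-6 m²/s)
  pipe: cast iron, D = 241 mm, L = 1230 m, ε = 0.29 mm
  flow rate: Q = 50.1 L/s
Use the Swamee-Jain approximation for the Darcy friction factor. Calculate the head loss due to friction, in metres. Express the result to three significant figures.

h_f ≈ 6.95 m

V = 4Q/(πD²) = 4·0.0501/(π·0.241²) = 1.098 m/s
Re = VD/ν = 1.098·0.241/1.53×10^-6 = 1.73×10^5 → turbulent
ε/D = 0.29/241 = 0.00120
Swamee-Jain: f = 0.02214
h_f = f(L/D)V²/(2g) = 0.02214·(1230/0.241)·1.098²/(2·9.81) = 6.946 m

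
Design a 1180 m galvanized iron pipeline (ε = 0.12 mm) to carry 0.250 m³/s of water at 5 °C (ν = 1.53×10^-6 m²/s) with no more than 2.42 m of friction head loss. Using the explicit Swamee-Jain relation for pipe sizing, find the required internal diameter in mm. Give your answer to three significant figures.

D ≈ 534 mm

Swamee-Jain (Type III): D = 0.66·[ε^1.25·(LQ²/(gh_f))^4.75 + ν·Q^9.4·(L/(gh_f))^5.2]^0.04
LQ²/(gh_f) = 3.107; L/(gh_f) = 49.70
Term 1 = ε^1.25·(…)^4.75 = 0.00274; Term 2 = ν·Q^9.4·(…)^5.2 = 0.00222
D = 0.66·(0.00274 + 0.00222)^0.04 = 0.5338 m = 534 mm
Check: V = 1.12 m/s, Re = 3.90×10^5, f = 0.01608, h_f = 2.26 m ≈ 2.42 m ✓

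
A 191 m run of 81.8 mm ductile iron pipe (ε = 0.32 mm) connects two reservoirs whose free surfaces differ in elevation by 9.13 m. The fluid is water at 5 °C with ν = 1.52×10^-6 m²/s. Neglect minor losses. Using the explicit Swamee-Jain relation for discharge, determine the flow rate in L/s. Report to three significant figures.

Swamee-Jain (Type II): Q = -0.965·√(gD⁵h_f/L)·ln[ε/(3.7D) + √(3.17ν²L/(gD³h_f))]
√(gD⁵h_f/L) = √(9.81·0.0818⁵·9.13/191) = 0.001310
ε/(3.7D) = 0.00106; √(3.17ν²L/(gD³h_f)) = 1.69×10^-4
Q = -0.965·0.001310·ln(0.001226) = 0.008478 m³/s
Check: V = 1.61 m/s, Re = 8.68×10^4, f = 0.02976, h_f = 9.22 m ≈ 9.13 m ✓

Q ≈ 8.48 L/s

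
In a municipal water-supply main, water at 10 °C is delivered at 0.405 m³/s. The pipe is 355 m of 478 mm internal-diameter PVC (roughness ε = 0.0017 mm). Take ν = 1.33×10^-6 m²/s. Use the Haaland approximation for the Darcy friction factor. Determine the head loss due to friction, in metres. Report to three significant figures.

h_f ≈ 2.32 m

V = 4Q/(πD²) = 4·0.405/(π·0.478²) = 2.257 m/s
Re = VD/ν = 2.257·0.478/1.33×10^-6 = 8.11×10^5 → turbulent
ε/D = 0.0017/478 = 3.56×10^-6
Haaland: f = 0.01206
h_f = f(L/D)V²/(2g) = 0.01206·(355/0.478)·2.257²/(2·9.81) = 2.325 m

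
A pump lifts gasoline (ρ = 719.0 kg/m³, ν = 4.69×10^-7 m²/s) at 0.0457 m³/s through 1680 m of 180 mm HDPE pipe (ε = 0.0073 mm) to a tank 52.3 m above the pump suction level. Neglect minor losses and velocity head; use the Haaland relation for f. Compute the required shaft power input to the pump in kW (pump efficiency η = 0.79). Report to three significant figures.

P_shaft ≈ 29.4 kW

V = 4Q/(πD²) = 1.796 m/s; Re = 6.89×10^5; ε/D = 4.06×10^-5; f = 0.01295
h_f = f(L/D)V²/2g = 19.87 m
Total head H = z + h_f = 52.3 + 19.87 = 72.17 m
P_hyd = ρgQH = 719.0·9.81·0.0457·72.17 = 23.26 kW
P_shaft = P_hyd/η = 23.26/0.79 = 29.45 kW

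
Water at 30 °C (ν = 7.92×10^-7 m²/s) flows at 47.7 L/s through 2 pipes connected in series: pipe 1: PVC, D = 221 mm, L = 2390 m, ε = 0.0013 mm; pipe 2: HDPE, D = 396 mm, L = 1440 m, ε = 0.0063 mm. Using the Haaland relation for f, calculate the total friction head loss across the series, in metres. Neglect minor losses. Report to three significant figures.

Pipe 1: V = 1.243 m/s, Re = 3.47×10^5, ε/D = 5.88×10^-6, f = 0.01401, h_1 = f(L/D)V²/2g = 11.94 m
Pipe 2: V = 0.3873 m/s, Re = 1.94×10^5, ε/D = 1.59×10^-5, f = 0.01569, h_2 = f(L/D)V²/2g = 0.4362 m
Series → Q common, losses add: H = Σh = 12.38 m

H ≈ 12.4 m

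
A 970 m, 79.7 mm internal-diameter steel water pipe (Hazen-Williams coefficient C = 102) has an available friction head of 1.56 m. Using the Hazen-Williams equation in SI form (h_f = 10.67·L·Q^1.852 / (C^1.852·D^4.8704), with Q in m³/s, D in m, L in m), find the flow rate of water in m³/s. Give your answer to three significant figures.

Rearranging: Q = [h_f·C^1.852·D^4.8704 / (10.67·L)]^(1/1.852)
Q = [1.56·102^1.852·0.0797^4.8704 / (10.67·970)]^0.540 = 0.001138 m³/s

Q ≈ 0.00114 m³/s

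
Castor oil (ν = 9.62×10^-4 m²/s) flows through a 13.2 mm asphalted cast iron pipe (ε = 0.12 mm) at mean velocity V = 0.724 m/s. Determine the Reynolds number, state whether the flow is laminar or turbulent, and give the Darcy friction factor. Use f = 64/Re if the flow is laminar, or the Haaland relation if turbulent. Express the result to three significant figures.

Re = VD/ν = 0.7240·0.0132/9.62×10^-4 = 9.93
Re < 2300 → laminar → f = 64/Re = 6.442

Re ≈ 9.93; laminar; f = 64/Re ≈ 6.44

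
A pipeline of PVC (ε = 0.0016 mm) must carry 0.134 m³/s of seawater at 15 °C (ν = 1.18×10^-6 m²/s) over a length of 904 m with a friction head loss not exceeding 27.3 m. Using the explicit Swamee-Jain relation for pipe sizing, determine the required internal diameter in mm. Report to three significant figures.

Swamee-Jain (Type III): D = 0.66·[ε^1.25·(LQ²/(gh_f))^4.75 + ν·Q^9.4·(L/(gh_f))^5.2]^0.04
LQ²/(gh_f) = 0.06061; L/(gh_f) = 3.375
Term 1 = ε^1.25·(…)^4.75 = 9.38×10^-14; Term 2 = ν·Q^9.4·(…)^5.2 = 4.11×10^-12
D = 0.66·(9.38×10^-14 + 4.11×10^-12)^0.04 = 0.2315 m = 231 mm
Check: V = 3.18 m/s, Re = 6.25×10^5, f = 0.01271, h_f = 25.7 m ≈ 27.3 m ✓

D ≈ 231 mm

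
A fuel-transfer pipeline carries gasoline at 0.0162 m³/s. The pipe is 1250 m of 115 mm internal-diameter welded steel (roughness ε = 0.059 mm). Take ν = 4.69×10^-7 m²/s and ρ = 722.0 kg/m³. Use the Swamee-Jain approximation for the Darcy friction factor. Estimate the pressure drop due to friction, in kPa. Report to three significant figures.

Δp ≈ 173 kPa

V = 4Q/(πD²) = 4·0.0162/(π·0.115²) = 1.560 m/s
Re = VD/ν = 1.560·0.115/4.69×10^-7 = 3.82×10^5 → turbulent
ε/D = 0.059/115 = 5.13×10^-4
Swamee-Jain: f = 0.01812
h_f = f(L/D)V²/(2g) = 0.01812·(1250/0.115)·1.560²/(2·9.81) = 24.42 m
Δp = ρg·h_f = 722.0·9.81·24.42 = 172.9 kPa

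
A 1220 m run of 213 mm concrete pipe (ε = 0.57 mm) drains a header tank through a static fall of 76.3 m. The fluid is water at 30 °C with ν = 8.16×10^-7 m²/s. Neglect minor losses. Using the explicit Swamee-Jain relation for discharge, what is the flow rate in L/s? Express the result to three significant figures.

Q ≈ 114 L/s

Swamee-Jain (Type II): Q = -0.965·√(gD⁵h_f/L)·ln[ε/(3.7D) + √(3.17ν²L/(gD³h_f))]
√(gD⁵h_f/L) = √(9.81·0.213⁵·76.3/1220) = 0.01640
ε/(3.7D) = 7.23×10^-4; √(3.17ν²L/(gD³h_f)) = 1.89×10^-5
Q = -0.965·0.01640·ln(7.421×10^-4) = 0.1140 m³/s
Check: V = 3.20 m/s, Re = 8.35×10^5, f = 0.02560, h_f = 76.6 m ≈ 76.3 m ✓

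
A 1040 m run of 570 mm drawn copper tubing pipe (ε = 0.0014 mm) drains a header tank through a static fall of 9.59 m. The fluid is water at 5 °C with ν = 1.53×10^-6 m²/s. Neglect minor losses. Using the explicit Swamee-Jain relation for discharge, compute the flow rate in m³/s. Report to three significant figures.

Swamee-Jain (Type II): Q = -0.965·√(gD⁵h_f/L)·ln[ε/(3.7D) + √(3.17ν²L/(gD³h_f))]
√(gD⁵h_f/L) = √(9.81·0.570⁵·9.59/1040) = 0.07378
ε/(3.7D) = 6.64×10^-7; √(3.17ν²L/(gD³h_f)) = 2.10×10^-5
Q = -0.965·0.07378·ln(2.171×10^-5) = 0.7645 m³/s
Check: V = 3.00 m/s, Re = 1.12×10^6, f = 0.01146, h_f = 9.57 m ≈ 9.59 m ✓

Q ≈ 0.764 m³/s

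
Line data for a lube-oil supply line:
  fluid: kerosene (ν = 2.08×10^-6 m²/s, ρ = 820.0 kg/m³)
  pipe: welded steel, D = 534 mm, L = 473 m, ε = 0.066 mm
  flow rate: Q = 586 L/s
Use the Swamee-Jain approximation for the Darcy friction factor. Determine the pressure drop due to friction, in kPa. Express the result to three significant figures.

V = 4Q/(πD²) = 4·0.586/(π·0.534²) = 2.617 m/s
Re = VD/ν = 2.617·0.534/2.08×10^-6 = 6.72×10^5 → turbulent
ε/D = 0.066/534 = 1.24×10^-4
Swamee-Jain: f = 0.01431
h_f = f(L/D)V²/(2g) = 0.01431·(473/0.534)·2.617²/(2·9.81) = 4.423 m
Δp = ρg·h_f = 820.0·9.81·4.423 = 35.58 kPa

Δp ≈ 35.6 kPa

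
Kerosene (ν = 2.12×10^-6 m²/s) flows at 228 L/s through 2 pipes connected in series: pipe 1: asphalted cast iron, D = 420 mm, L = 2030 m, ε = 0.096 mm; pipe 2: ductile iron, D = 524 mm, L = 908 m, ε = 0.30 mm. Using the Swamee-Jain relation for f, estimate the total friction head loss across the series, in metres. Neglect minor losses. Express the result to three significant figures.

H ≈ 12.8 m

Pipe 1: V = 1.646 m/s, Re = 3.26×10^5, ε/D = 2.29×10^-4, f = 0.01639, h_1 = f(L/D)V²/2g = 10.94 m
Pipe 2: V = 1.057 m/s, Re = 2.61×10^5, ε/D = 5.73×10^-4, f = 0.01891, h_2 = f(L/D)V²/2g = 1.867 m
Series → Q common, losses add: H = Σh = 12.80 m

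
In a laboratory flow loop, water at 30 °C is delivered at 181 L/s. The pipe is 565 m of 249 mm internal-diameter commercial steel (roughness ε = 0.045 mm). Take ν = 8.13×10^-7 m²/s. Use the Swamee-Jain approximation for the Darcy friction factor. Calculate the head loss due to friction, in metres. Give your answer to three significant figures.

V = 4Q/(πD²) = 4·0.181/(π·0.249²) = 3.717 m/s
Re = VD/ν = 3.717·0.249/8.13×10^-7 = 1.14×10^6 → turbulent
ε/D = 0.045/249 = 1.81×10^-4
Swamee-Jain: f = 0.01445
h_f = f(L/D)V²/(2g) = 0.01445·(565/0.249)·3.717²/(2·9.81) = 23.08 m

h_f ≈ 23.1 m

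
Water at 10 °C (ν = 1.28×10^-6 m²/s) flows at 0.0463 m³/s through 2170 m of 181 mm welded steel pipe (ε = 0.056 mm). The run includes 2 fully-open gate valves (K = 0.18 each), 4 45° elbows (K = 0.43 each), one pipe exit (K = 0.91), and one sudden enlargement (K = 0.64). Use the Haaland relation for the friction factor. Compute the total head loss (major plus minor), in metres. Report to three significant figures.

H_L ≈ 34.5 m

V = 4Q/(πD²) = 1.799 m/s; V²/2g = 0.1650 m
Re = 2.54×10^5, ε/D = 3.09×10^-4 → f = 0.01713 (Haaland)
Major: h_f = f(L/D)·V²/2g = 0.01713·11989·0.1650 = 33.89 m
Minor: ΣK = 3.63; h_m = ΣK·V²/2g = 0.5991 m
Total H_L = 33.89 + 0.5991 = 34.49 m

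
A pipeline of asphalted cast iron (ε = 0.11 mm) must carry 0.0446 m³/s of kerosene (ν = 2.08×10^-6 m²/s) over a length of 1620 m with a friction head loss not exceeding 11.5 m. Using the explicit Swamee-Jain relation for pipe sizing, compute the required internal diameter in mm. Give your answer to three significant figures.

D ≈ 218 mm

Swamee-Jain (Type III): D = 0.66·[ε^1.25·(LQ²/(gh_f))^4.75 + ν·Q^9.4·(L/(gh_f))^5.2]^0.04
LQ²/(gh_f) = 0.02856; L/(gh_f) = 14.36
Term 1 = ε^1.25·(…)^4.75 = 5.21×10^-13; Term 2 = ν·Q^9.4·(…)^5.2 = 4.35×10^-13
D = 0.66·(5.21×10^-13 + 4.35×10^-13)^0.04 = 0.2182 m = 218 mm
Check: V = 1.19 m/s, Re = 1.25×10^5, f = 0.01988, h_f = 10.7 m ≈ 11.5 m ✓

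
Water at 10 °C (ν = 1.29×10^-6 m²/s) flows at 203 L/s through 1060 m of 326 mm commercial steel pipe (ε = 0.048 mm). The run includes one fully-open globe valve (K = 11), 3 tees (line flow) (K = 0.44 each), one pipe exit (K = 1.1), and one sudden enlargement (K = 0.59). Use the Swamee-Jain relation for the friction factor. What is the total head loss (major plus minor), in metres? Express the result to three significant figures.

V = 4Q/(πD²) = 2.432 m/s; V²/2g = 0.3015 m
Re = 6.15×10^5, ε/D = 1.47×10^-4 → f = 0.01470 (Swamee-Jain)
Major: h_f = f(L/D)·V²/2g = 0.01470·3252·0.3015 = 14.41 m
Minor: ΣK = 14.0; h_m = ΣK·V²/2g = 4.224 m
Total H_L = 14.41 + 4.224 = 18.63 m

H_L ≈ 18.6 m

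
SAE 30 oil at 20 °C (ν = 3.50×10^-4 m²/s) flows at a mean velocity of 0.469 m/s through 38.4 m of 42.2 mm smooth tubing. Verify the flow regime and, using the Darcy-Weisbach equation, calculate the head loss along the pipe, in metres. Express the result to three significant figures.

h_f ≈ 11.5 m

Re = VD/ν = 0.469·0.04220/3.50×10^-4 = 56.5 → laminar (Re < 2300)
f = 64/Re = 1.132
h_f = f(L/D)V²/(2g) = 1.132·(38.4/0.04220)·0.469²/(2·9.81) = 11.55 m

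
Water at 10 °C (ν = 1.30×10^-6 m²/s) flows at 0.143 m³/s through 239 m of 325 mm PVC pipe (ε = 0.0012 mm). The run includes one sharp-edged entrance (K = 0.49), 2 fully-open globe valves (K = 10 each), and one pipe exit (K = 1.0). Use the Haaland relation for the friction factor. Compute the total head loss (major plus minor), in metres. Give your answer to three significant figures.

V = 4Q/(πD²) = 1.724 m/s; V²/2g = 0.1514 m
Re = 4.31×10^5, ε/D = 3.69×10^-6 → f = 0.01345 (Haaland)
Major: h_f = f(L/D)·V²/2g = 0.01345·735.4·0.1514 = 1.498 m
Minor: ΣK = 21.5; h_m = ΣK·V²/2g = 3.255 m
Total H_L = 1.498 + 3.255 = 4.753 m

H_L ≈ 4.75 m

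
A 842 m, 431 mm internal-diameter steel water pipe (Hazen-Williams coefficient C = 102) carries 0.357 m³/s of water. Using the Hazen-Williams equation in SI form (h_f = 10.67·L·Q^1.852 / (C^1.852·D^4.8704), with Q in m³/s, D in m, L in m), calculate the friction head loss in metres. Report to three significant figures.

h_f ≈ 15.3 m

h_f = 10.67·842·0.357^1.852 / (102^1.852·0.431^4.8704) = 15.32 m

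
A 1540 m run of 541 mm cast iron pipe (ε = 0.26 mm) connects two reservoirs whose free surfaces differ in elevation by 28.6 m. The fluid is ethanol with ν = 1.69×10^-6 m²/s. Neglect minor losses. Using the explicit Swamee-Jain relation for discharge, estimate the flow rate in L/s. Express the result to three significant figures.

Q ≈ 782 L/s

Swamee-Jain (Type II): Q = -0.965·√(gD⁵h_f/L)·ln[ε/(3.7D) + √(3.17ν²L/(gD³h_f))]
√(gD⁵h_f/L) = √(9.81·0.541⁵·28.6/1540) = 0.09189
ε/(3.7D) = 1.30×10^-4; √(3.17ν²L/(gD³h_f)) = 1.77×10^-5
Q = -0.965·0.09189·ln(1.476×10^-4) = 0.7822 m³/s
Check: V = 3.40 m/s, Re = 1.09×10^6, f = 0.01712, h_f = 28.8 m ≈ 28.6 m ✓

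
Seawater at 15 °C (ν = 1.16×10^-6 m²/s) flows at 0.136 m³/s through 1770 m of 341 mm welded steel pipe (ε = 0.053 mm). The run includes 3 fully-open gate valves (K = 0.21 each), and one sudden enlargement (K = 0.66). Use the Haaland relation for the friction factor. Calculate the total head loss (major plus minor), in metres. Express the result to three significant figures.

H_L ≈ 8.98 m

V = 4Q/(πD²) = 1.489 m/s; V²/2g = 0.1130 m
Re = 4.38×10^5, ε/D = 1.55×10^-4 → f = 0.01505 (Haaland)
Major: h_f = f(L/D)·V²/2g = 0.01505·5191·0.1130 = 8.830 m
Minor: ΣK = 1.29; h_m = ΣK·V²/2g = 0.1458 m
Total H_L = 8.830 + 0.1458 = 8.976 m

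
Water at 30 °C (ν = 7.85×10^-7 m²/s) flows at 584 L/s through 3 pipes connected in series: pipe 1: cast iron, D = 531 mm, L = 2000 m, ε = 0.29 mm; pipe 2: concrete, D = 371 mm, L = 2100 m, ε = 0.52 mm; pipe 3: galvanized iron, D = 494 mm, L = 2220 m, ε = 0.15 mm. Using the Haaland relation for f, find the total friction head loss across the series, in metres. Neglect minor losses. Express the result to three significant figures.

H ≈ 237 m

Pipe 1: V = 2.637 m/s, Re = 1.78×10^6, ε/D = 5.46×10^-4, f = 0.01730, h_1 = f(L/D)V²/2g = 23.10 m
Pipe 2: V = 5.402 m/s, Re = 2.55×10^6, ε/D = 0.00140, f = 0.02148, h_2 = f(L/D)V²/2g = 180.9 m
Pipe 3: V = 3.047 m/s, Re = 1.92×10^6, ε/D = 3.04×10^-4, f = 0.01535, h_3 = f(L/D)V²/2g = 32.63 m
Series → Q common, losses add: H = Σh = 236.6 m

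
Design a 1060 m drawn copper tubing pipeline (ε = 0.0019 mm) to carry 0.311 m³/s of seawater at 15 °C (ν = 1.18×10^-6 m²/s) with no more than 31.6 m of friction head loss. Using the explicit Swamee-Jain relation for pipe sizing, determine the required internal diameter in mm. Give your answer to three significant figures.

D ≈ 319 mm

Swamee-Jain (Type III): D = 0.66·[ε^1.25·(LQ²/(gh_f))^4.75 + ν·Q^9.4·(L/(gh_f))^5.2]^0.04
LQ²/(gh_f) = 0.3307; L/(gh_f) = 3.419
Term 1 = ε^1.25·(…)^4.75 = 3.68×10^-10; Term 2 = ν·Q^9.4·(…)^5.2 = 1.20×10^-8
D = 0.66·(3.68×10^-10 + 1.20×10^-8)^0.04 = 0.3186 m = 319 mm
Check: V = 3.90 m/s, Re = 1.05×10^6, f = 0.01166, h_f = 30.1 m ≈ 31.6 m ✓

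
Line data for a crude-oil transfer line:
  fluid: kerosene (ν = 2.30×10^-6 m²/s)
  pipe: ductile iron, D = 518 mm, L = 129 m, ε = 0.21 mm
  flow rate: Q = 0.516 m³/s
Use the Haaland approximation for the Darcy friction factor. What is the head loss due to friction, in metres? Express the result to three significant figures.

V = 4Q/(πD²) = 4·0.516/(π·0.518²) = 2.449 m/s
Re = VD/ν = 2.449·0.518/2.30×10^-6 = 5.51×10^5 → turbulent
ε/D = 0.21/518 = 4.05×10^-4
Haaland: f = 0.01686
h_f = f(L/D)V²/(2g) = 0.01686·(129/0.518)·2.449²/(2·9.81) = 1.283 m

h_f ≈ 1.28 m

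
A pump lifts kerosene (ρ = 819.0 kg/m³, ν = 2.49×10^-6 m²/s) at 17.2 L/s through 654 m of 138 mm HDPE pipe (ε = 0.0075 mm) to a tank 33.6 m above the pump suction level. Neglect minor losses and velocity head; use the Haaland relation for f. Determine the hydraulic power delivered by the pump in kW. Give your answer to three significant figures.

V = 4Q/(πD²) = 1.150 m/s; Re = 6.37×10^4; ε/D = 5.43×10^-5; f = 0.01980
h_f = f(L/D)V²/2g = 6.323 m
Total head H = z + h_f = 33.6 + 6.323 = 39.92 m
P_hyd = ρgQH = 819.0·9.81·0.0172·39.92 = 5.517 kW

P_hyd ≈ 5.52 kW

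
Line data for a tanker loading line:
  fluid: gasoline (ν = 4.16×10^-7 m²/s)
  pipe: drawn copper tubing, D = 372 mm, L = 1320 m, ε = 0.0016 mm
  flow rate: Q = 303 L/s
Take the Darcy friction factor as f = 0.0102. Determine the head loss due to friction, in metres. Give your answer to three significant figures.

V = 4Q/(πD²) = 4·0.303/(π·0.372²) = 2.788 m/s
h_f = f(L/D)V²/(2g) = 0.01020·(1320/0.372)·2.788²/(2·9.81) = 14.34 m

h_f ≈ 14.3 m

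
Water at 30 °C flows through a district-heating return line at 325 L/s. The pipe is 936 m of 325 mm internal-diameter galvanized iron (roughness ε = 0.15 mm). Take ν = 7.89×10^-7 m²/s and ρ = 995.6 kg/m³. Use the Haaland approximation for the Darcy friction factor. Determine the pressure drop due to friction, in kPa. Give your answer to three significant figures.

V = 4Q/(πD²) = 4·0.325/(π·0.325²) = 3.918 m/s
Re = VD/ν = 3.918·0.325/7.89×10^-7 = 1.61×10^6 → turbulent
ε/D = 0.15/325 = 4.62×10^-4
Haaland: f = 0.01673
h_f = f(L/D)V²/(2g) = 0.01673·(936/0.325)·3.918²/(2·9.81) = 37.69 m
Δp = ρg·h_f = 995.6·9.81·37.69 = 368.1 kPa

Δp ≈ 368 kPa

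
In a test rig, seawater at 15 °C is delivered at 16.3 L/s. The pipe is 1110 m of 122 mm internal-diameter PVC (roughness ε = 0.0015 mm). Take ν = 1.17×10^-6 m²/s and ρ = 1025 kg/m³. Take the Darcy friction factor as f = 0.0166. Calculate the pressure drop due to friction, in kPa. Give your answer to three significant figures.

V = 4Q/(πD²) = 4·0.0163/(π·0.122²) = 1.394 m/s
h_f = f(L/D)V²/(2g) = 0.01660·(1110/0.122)·1.394²/(2·9.81) = 14.97 m
Δp = ρg·h_f = 1025·9.81·14.97 = 150.5 kPa

Δp ≈ 150 kPa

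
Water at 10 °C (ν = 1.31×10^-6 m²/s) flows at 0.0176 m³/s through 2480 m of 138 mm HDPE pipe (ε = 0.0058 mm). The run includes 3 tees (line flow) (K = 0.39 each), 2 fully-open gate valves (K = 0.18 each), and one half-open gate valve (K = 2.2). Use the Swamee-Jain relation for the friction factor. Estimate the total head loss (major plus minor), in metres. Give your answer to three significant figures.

V = 4Q/(πD²) = 1.177 m/s; V²/2g = 0.07057 m
Re = 1.24×10^5, ε/D = 4.20×10^-5 → f = 0.01737 (Swamee-Jain)
Major: h_f = f(L/D)·V²/2g = 0.01737·17971·0.07057 = 22.04 m
Minor: ΣK = 3.73; h_m = ΣK·V²/2g = 0.2632 m
Total H_L = 22.04 + 0.2632 = 22.30 m

H_L ≈ 22.3 m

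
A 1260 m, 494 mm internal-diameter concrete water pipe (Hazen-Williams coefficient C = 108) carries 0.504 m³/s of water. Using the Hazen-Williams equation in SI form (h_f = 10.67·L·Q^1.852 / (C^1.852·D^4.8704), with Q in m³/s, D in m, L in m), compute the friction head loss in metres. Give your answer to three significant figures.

h_f ≈ 20.1 m

h_f = 10.67·1260·0.504^1.852 / (108^1.852·0.494^4.8704) = 20.10 m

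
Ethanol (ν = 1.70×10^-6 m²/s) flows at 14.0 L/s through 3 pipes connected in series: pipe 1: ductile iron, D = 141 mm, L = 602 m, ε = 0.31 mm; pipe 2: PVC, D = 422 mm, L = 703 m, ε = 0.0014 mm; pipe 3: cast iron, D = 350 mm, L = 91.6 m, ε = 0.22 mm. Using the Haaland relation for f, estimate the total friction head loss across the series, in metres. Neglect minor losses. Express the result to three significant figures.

Pipe 1: V = 0.8966 m/s, Re = 7.44×10^4, ε/D = 0.00220, f = 0.02594, h_1 = f(L/D)V²/2g = 4.538 m
Pipe 2: V = 0.1001 m/s, Re = 2.48×10^4, ε/D = 3.32×10^-6, f = 0.02441, h_2 = f(L/D)V²/2g = 0.02076 m
Pipe 3: V = 0.1455 m/s, Re = 3.00×10^4, ε/D = 6.29×10^-4, f = 0.02478, h_3 = f(L/D)V²/2g = 0.006999 m
Series → Q common, losses add: H = Σh = 4.565 m

H ≈ 4.57 m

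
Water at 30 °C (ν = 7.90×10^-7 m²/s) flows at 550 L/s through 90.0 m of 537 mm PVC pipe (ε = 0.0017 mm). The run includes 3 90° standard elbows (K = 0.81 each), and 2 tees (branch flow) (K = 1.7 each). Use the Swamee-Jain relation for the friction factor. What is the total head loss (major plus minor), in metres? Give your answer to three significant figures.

H_L ≈ 2.30 m

V = 4Q/(πD²) = 2.428 m/s; V²/2g = 0.3006 m
Re = 1.65×10^6, ε/D = 3.17×10^-6 → f = 0.01080 (Swamee-Jain)
Major: h_f = f(L/D)·V²/2g = 0.01080·167.6·0.3006 = 0.5438 m
Minor: ΣK = 5.83; h_m = ΣK·V²/2g = 1.752 m
Total H_L = 0.5438 + 1.752 = 2.296 m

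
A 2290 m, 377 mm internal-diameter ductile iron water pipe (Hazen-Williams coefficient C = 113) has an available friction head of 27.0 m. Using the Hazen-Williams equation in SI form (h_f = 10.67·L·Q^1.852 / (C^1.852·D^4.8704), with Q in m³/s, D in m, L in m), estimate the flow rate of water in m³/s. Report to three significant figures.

Q ≈ 0.220 m³/s

Rearranging: Q = [h_f·C^1.852·D^4.8704 / (10.67·L)]^(1/1.852)
Q = [27.0·113^1.852·0.377^4.8704 / (10.67·2290)]^0.540 = 0.2200 m³/s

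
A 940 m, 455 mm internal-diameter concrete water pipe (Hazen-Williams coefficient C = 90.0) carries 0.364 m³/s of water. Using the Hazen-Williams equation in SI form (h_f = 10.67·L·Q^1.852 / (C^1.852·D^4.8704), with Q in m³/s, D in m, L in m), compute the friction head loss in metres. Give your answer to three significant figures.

h_f ≈ 17.2 m

h_f = 10.67·940·0.364^1.852 / (90.0^1.852·0.455^4.8704) = 17.17 m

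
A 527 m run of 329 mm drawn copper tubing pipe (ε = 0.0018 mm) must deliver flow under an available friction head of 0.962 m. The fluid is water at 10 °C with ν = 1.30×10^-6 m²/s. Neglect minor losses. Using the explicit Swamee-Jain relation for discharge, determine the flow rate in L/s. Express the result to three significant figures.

Q ≈ 74.4 L/s

Swamee-Jain (Type II): Q = -0.965·√(gD⁵h_f/L)·ln[ε/(3.7D) + √(3.17ν²L/(gD³h_f))]
√(gD⁵h_f/L) = √(9.81·0.329⁵·0.962/527) = 0.008308
ε/(3.7D) = 1.48×10^-6; √(3.17ν²L/(gD³h_f)) = 9.17×10^-5
Q = -0.965·0.008308·ln(9.313×10^-5) = 0.07441 m³/s
Check: V = 0.875 m/s, Re = 2.22×10^5, f = 0.01528, h_f = 0.956 m ≈ 0.962 m ✓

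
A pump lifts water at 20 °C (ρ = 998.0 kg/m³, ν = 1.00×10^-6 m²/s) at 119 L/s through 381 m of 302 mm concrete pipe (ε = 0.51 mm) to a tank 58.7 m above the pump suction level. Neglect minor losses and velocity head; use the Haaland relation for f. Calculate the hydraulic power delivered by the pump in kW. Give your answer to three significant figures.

V = 4Q/(πD²) = 1.661 m/s; Re = 5.02×10^5; ε/D = 0.00169; f = 0.02281
h_f = f(L/D)V²/2g = 4.048 m
Total head H = z + h_f = 58.7 + 4.048 = 62.75 m
P_hyd = ρgQH = 998.0·9.81·0.119·62.75 = 73.10 kW

P_hyd ≈ 73.1 kW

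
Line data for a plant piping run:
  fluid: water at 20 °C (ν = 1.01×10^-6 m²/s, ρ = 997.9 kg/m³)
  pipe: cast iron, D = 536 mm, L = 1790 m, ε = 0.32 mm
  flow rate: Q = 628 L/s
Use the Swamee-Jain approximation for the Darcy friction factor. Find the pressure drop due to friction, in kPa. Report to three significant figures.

Δp ≈ 229 kPa

V = 4Q/(πD²) = 4·0.628/(π·0.536²) = 2.783 m/s
Re = VD/ν = 2.783·0.536/1.01×10^-6 = 1.48×10^6 → turbulent
ε/D = 0.32/536 = 5.97×10^-4
Swamee-Jain: f = 0.01777
h_f = f(L/D)V²/(2g) = 0.01777·(1790/0.536)·2.783²/(2·9.81) = 23.43 m
Δp = ρg·h_f = 997.9·9.81·23.43 = 229.3 kPa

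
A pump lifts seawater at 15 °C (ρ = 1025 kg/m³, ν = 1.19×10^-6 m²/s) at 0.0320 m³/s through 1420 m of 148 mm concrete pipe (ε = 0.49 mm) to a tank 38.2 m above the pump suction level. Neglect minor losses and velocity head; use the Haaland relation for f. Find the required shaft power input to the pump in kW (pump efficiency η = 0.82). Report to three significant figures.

V = 4Q/(πD²) = 1.860 m/s; Re = 2.31×10^5; ε/D = 0.00331; f = 0.02745
h_f = f(L/D)V²/2g = 46.44 m
Total head H = z + h_f = 38.2 + 46.44 = 84.64 m
P_hyd = ρgQH = 1025·9.81·0.0320·84.64 = 27.23 kW
P_shaft = P_hyd/η = 27.23/0.82 = 33.21 kW

P_shaft ≈ 33.2 kW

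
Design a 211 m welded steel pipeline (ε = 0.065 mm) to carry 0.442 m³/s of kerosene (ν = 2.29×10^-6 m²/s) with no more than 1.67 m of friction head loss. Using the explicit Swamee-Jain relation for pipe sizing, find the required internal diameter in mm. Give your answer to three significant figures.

D ≈ 502 mm

Swamee-Jain (Type III): D = 0.66·[ε^1.25·(LQ²/(gh_f))^4.75 + ν·Q^9.4·(L/(gh_f))^5.2]^0.04
LQ²/(gh_f) = 2.516; L/(gh_f) = 12.88
Term 1 = ε^1.25·(…)^4.75 = 4.67×10^-4; Term 2 = ν·Q^9.4·(…)^5.2 = 6.28×10^-4
D = 0.66·(4.67×10^-4 + 6.28×10^-4)^0.04 = 0.5025 m = 502 mm
Check: V = 2.23 m/s, Re = 4.89×10^5, f = 0.01483, h_f = 1.58 m ≈ 1.67 m ✓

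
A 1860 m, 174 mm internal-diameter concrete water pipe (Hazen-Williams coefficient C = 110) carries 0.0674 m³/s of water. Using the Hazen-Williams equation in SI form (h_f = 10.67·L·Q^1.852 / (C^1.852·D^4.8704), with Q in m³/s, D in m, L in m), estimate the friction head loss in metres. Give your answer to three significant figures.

h_f = 10.67·1860·0.0674^1.852 / (110^1.852·0.174^4.8704) = 111.3 m

h_f ≈ 111 m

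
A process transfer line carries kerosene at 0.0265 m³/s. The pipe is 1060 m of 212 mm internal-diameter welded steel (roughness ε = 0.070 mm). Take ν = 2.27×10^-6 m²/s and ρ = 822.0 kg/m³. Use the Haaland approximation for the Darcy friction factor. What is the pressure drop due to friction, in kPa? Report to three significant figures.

V = 4Q/(πD²) = 4·0.0265/(π·0.212²) = 0.7507 m/s
Re = VD/ν = 0.7507·0.212/2.27×10^-6 = 7.01×10^4 → turbulent
ε/D = 0.070/212 = 3.30×10^-4
Haaland: f = 0.02045
h_f = f(L/D)V²/(2g) = 0.02045·(1060/0.212)·0.7507²/(2·9.81) = 2.938 m
Δp = ρg·h_f = 822.0·9.81·2.938 = 23.69 kPa

Δp ≈ 23.7 kPa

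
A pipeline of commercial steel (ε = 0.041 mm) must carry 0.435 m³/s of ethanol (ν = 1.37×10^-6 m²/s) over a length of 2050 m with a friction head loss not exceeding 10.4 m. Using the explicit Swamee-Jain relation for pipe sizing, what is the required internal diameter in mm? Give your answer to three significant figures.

D ≈ 535 mm

Swamee-Jain (Type III): D = 0.66·[ε^1.25·(LQ²/(gh_f))^4.75 + ν·Q^9.4·(L/(gh_f))^5.2]^0.04
LQ²/(gh_f) = 3.802; L/(gh_f) = 20.09
Term 1 = ε^1.25·(…)^4.75 = 0.00187; Term 2 = ν·Q^9.4·(…)^5.2 = 0.00327
D = 0.66·(0.00187 + 0.00327)^0.04 = 0.5345 m = 535 mm
Check: V = 1.94 m/s, Re = 7.56×10^5, f = 0.01352, h_f = 9.93 m ≈ 10.4 m ✓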